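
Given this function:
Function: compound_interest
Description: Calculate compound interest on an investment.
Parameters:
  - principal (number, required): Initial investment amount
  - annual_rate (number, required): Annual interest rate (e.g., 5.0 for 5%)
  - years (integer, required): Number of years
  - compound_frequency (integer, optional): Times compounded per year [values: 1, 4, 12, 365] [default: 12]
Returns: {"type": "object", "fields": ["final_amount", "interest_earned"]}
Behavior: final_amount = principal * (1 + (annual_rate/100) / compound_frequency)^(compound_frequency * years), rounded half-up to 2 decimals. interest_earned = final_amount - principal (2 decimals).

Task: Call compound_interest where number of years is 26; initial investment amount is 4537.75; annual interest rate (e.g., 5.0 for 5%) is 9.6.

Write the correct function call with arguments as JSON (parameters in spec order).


Mapping each described value to its parameter name:
  'Number of years' -> years = 26
  'Initial investment amount' -> principal = 4537.75
  'Annual interest rate (e.g., 5.0 for 5%)' -> annual_rate = 9.6
compound_interest({"principal": 4537.75, "annual_rate": 9.6, "years": 26})


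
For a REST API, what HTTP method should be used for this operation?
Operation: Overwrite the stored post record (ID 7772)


GET = read, POST = create, PUT = update/replace, DELETE = remove
This operation is an update/replace.
PUT


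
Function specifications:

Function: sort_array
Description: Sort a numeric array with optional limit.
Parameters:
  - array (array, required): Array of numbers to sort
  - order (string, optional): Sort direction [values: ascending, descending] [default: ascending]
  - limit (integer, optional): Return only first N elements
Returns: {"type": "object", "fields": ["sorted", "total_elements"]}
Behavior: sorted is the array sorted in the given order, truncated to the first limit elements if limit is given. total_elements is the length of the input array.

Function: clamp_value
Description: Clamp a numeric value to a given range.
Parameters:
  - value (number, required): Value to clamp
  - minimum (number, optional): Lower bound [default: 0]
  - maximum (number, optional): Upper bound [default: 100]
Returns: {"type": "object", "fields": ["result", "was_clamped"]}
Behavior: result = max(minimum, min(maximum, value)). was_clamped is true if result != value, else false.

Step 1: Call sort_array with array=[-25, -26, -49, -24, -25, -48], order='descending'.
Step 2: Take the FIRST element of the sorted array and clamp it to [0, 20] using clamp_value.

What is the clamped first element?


Step 1: sort_array(order=descending)
  sorted: [-24, -25, -25, -26, -48, -49]
  -> first element = -24
Step 2: clamp_value(value=-24, minimum=0, maximum=20)
  result = max(0, min(20, -24)) = max(0, -24) = 0
  was_clamped = (0 != -24) = true
  -> result = 0
0


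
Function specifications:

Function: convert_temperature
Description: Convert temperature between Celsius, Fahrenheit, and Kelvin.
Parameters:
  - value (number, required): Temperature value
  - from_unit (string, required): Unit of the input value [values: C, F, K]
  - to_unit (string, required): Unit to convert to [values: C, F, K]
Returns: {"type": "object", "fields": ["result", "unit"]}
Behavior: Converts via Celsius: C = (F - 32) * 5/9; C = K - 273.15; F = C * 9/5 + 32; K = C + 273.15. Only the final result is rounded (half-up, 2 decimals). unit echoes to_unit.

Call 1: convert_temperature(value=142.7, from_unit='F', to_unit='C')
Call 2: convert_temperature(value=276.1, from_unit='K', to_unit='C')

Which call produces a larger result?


Call 1:
  To C: (142.7 - 32) * 5/9 = 61.5
  Target is C: 61.5
  Round to 2 decimals: 61.5
  -> 61.5 C
Call 2:
  To C: 276.1 - 273.15 = 2.95
  Target is C: 2.95
  Round to 2 decimals: 2.95
  -> 2.95 C
Call 1 (61.5 C)


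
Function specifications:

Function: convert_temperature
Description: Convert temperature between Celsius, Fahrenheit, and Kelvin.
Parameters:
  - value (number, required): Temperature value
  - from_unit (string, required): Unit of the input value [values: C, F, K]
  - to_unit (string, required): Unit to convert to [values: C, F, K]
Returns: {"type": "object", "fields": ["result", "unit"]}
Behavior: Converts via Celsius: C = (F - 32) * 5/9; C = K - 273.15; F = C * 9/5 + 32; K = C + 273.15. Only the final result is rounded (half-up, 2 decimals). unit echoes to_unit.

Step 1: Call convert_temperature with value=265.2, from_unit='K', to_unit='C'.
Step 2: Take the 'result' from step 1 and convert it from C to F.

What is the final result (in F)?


Step 1: convert_temperature(value=265.2, from_unit=K, to_unit=C)
  To C: 265.2 - 273.15 = -7.95
  Target is C: -7.95
  Round to 2 decimals: -7.95
  -> result = -7.95 C
Step 2: convert_temperature(value=-7.95, from_unit=C, to_unit=F)
  Input already in C: -7.95
  To F: -7.95 * 9/5 + 32 = 17.69
  Round to 2 decimals: 17.69
  -> result = 17.69 F
17.69 F


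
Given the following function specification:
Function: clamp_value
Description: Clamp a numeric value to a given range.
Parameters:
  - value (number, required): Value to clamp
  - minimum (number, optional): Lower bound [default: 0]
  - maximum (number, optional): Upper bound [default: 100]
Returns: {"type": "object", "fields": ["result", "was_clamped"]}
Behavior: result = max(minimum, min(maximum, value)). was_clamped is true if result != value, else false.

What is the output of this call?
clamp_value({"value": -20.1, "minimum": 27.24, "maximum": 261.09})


result = max(27.24, min(261.09, -20.1)) = max(27.24, -20.1) = 27.24
was_clamped = (27.24 != -20.1) = true
Output:
{"result": 27.24, "was_clamped": true}


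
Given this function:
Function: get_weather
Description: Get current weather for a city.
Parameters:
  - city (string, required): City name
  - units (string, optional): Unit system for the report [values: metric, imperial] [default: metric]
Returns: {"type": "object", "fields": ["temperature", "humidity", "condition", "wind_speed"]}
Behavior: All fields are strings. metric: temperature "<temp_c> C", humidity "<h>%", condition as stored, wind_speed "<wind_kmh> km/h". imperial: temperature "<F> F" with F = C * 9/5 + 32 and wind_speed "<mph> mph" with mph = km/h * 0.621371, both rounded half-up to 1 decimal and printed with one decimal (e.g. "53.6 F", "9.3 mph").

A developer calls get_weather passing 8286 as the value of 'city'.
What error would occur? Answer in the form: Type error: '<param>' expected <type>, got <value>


Spec: 'city' is declared as string; 8286 is an integer.
Type error: 'city' expected string, got 8286


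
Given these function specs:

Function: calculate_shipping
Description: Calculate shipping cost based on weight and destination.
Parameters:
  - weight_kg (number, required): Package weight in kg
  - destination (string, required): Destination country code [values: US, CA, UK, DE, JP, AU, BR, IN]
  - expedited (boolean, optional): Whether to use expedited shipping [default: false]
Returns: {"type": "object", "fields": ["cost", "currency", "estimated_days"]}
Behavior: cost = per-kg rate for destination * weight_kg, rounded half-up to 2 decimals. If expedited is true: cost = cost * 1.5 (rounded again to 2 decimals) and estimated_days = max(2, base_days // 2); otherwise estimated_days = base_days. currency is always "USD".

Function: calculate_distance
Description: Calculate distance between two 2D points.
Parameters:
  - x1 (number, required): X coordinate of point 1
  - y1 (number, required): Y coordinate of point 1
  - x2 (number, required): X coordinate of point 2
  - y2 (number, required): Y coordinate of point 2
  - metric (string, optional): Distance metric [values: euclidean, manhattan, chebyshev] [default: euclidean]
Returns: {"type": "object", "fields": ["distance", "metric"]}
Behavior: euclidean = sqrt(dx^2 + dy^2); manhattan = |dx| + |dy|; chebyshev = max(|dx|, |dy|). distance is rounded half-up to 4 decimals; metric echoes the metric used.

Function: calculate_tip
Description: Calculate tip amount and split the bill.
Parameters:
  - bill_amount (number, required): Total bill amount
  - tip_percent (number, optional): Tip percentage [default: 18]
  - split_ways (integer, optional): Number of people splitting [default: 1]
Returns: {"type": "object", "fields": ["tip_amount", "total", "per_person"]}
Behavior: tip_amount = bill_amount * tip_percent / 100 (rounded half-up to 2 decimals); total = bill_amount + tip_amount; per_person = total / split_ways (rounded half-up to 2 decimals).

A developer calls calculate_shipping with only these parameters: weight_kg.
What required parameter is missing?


Required parameters: weight_kg, destination
Provided: weight_kg
Missing: destination
destination


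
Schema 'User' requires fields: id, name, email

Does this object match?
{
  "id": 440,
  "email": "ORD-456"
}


Checking required fields...
Missing: name
Invalid - missing required field 'name'


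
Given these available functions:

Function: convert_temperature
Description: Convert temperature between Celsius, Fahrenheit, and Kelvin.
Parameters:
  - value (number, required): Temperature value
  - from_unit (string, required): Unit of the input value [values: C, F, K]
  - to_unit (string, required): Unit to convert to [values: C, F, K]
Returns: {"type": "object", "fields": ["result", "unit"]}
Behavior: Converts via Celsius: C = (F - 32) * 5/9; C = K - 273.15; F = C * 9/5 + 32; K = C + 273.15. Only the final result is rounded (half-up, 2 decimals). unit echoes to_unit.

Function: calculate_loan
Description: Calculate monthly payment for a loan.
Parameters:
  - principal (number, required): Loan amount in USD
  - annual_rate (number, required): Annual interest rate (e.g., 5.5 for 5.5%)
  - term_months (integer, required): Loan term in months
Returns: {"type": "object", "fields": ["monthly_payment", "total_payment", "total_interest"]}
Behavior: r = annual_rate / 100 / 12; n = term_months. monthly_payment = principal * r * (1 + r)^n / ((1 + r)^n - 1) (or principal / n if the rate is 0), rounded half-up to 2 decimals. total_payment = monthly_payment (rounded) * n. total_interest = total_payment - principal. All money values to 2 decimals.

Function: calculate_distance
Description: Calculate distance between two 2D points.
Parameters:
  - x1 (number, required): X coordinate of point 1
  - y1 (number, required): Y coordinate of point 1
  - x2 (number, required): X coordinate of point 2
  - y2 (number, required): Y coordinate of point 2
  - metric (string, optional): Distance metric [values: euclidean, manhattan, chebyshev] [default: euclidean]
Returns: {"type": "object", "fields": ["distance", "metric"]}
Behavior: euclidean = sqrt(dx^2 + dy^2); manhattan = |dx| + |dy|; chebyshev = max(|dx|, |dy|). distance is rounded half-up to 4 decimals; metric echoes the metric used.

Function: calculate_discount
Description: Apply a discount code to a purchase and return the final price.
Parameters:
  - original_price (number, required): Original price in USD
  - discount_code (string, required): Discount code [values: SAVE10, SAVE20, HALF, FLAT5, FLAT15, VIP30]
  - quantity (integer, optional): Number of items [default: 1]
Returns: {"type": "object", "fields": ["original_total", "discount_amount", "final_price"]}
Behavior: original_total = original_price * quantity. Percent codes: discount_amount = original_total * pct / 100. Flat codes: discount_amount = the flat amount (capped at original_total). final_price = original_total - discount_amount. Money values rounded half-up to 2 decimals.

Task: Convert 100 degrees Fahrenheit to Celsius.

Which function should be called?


The task needs a function whose description is: Convert temperature between Celsius, Fahrenheit, and Kelvin.
convert_temperature


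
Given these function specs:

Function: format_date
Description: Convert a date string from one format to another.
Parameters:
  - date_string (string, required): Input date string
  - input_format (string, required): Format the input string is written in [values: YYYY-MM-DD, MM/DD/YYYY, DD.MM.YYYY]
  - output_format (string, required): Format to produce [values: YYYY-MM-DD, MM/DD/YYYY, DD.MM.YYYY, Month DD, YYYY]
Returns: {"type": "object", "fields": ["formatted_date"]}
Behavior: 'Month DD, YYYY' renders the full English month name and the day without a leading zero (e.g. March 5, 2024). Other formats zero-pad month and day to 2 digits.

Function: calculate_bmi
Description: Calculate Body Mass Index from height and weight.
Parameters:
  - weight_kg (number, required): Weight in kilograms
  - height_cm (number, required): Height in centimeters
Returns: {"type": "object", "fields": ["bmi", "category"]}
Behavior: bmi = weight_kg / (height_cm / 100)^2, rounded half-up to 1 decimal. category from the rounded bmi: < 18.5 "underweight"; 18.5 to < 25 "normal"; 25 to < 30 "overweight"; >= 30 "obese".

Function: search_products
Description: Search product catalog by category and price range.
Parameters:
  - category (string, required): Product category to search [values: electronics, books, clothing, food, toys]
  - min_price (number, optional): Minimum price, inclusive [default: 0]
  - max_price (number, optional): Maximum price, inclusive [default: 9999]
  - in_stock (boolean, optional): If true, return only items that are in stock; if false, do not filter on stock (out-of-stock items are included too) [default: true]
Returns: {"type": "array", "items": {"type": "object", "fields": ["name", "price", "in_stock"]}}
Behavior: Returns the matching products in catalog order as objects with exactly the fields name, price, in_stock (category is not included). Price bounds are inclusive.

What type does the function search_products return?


The search_products spec declares Returns: {"type": "array", "items": {"type": "object", "fields": ["name", "price", "in_stock"]}}
Type:
array


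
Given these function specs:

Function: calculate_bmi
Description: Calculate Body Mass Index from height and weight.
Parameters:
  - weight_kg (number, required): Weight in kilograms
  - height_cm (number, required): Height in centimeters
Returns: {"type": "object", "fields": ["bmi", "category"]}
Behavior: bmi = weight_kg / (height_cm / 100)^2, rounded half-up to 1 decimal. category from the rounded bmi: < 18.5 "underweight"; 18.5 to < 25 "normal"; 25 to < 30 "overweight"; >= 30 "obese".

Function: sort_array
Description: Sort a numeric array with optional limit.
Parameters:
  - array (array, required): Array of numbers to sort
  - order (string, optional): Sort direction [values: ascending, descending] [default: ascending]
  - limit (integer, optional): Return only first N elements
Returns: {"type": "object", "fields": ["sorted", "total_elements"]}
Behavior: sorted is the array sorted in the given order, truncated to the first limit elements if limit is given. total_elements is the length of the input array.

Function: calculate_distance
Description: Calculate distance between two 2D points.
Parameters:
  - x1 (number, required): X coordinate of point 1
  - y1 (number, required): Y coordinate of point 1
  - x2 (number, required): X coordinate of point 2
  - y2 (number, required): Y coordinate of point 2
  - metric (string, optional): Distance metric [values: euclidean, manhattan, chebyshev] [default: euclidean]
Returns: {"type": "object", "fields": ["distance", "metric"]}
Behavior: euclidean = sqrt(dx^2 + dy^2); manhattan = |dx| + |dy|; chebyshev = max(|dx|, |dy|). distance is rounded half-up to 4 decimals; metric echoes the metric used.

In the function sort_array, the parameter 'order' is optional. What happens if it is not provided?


The sort_array spec declares:
  - order (string, optional): Sort direction [values: ascending, descending] [default: ascending]
It defaults to ascending


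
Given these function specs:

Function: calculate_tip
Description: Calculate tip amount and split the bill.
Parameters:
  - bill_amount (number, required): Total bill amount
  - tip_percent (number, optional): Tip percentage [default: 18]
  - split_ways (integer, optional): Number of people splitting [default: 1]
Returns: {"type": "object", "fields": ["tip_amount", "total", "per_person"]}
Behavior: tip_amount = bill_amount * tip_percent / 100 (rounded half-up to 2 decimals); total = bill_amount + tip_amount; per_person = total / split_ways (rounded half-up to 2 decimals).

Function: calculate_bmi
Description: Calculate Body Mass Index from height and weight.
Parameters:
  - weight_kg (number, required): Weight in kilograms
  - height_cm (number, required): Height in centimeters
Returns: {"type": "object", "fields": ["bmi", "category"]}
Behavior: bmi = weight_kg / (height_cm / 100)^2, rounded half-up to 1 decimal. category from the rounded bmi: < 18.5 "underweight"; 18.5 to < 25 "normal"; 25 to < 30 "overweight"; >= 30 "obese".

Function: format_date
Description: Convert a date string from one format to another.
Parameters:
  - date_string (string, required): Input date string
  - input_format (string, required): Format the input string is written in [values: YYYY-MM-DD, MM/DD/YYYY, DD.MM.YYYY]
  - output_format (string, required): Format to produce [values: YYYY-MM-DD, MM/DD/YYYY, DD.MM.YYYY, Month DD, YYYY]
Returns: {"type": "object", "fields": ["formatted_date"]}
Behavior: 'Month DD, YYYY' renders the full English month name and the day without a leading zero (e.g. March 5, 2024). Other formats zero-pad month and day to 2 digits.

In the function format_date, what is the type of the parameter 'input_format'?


The format_date spec declares:
  - input_format (string, required): Format the input string is written in [values: YYYY-MM-DD, MM/DD/YYYY, DD.MM.YYYY]
Type:
string


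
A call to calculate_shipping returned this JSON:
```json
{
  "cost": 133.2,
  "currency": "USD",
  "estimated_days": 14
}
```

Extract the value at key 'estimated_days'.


14


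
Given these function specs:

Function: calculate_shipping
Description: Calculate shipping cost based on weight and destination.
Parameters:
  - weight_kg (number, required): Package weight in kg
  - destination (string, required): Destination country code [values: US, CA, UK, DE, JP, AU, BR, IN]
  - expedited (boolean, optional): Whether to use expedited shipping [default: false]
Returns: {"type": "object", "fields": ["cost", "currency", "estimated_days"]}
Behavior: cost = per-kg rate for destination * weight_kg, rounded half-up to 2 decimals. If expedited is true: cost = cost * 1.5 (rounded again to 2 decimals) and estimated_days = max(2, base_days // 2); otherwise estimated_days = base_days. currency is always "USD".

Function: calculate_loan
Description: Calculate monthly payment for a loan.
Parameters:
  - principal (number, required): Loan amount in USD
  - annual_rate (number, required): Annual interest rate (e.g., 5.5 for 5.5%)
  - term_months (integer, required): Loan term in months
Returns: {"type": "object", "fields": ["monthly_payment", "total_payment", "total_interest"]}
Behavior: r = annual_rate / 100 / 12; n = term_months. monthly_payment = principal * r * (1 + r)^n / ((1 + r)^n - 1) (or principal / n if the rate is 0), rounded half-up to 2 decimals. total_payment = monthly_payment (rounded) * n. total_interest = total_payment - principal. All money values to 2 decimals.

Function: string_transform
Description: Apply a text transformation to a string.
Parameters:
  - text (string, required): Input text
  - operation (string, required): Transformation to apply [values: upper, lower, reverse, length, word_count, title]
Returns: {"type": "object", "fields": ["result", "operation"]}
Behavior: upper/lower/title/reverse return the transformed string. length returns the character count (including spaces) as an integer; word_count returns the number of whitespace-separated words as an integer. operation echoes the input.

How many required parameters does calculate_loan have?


Parameters of calculate_loan: principal (required), annual_rate (required), term_months (required)
Required count:
3


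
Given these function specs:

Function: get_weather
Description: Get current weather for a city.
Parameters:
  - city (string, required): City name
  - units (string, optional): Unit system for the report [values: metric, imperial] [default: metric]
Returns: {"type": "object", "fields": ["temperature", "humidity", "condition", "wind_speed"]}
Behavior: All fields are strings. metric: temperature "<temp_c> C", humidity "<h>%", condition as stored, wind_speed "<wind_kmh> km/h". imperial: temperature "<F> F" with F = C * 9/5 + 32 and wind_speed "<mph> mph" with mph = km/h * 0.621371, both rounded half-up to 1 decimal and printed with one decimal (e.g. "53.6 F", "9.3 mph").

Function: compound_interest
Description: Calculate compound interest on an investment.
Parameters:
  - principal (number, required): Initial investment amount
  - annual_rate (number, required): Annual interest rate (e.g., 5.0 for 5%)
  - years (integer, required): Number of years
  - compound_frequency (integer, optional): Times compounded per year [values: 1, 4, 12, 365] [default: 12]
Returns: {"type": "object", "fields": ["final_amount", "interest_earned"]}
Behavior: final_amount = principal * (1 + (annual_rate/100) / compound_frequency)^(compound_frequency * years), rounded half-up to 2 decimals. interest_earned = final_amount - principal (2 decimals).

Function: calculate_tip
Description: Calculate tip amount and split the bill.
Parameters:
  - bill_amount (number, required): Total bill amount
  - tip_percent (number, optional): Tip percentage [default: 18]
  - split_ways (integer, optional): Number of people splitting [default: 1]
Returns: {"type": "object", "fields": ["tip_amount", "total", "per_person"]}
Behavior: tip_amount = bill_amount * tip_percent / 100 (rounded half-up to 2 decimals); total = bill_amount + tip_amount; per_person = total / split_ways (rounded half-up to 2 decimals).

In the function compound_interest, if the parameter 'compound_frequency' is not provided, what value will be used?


The compound_interest spec declares:
  - compound_frequency (integer, optional): Times compounded per year [values: 1, 4, 12, 365] [default: 12]
Default:
12


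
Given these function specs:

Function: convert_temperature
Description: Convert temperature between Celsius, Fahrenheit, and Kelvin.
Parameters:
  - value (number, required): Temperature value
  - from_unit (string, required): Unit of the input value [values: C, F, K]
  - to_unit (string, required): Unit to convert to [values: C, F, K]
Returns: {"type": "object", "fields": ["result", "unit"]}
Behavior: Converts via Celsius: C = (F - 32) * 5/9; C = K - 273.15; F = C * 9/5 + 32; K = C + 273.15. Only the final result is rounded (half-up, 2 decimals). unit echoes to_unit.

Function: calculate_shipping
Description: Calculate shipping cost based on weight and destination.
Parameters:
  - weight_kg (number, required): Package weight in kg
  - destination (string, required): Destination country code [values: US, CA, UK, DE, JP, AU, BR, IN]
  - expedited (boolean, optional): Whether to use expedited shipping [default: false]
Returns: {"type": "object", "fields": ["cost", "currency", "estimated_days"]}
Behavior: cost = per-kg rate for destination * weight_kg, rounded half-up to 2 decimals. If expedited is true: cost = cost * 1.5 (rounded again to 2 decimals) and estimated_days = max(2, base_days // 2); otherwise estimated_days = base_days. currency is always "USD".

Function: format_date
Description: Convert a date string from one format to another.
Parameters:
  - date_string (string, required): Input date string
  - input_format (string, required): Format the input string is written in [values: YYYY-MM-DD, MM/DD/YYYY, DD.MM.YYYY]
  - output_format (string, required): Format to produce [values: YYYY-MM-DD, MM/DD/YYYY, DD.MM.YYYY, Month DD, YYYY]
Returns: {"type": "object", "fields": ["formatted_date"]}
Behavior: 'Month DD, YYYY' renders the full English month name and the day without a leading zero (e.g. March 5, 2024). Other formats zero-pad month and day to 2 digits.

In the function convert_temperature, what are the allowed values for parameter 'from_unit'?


The convert_temperature spec declares:
  - from_unit (string, required): Unit of the input value [values: C, F, K]
Allowed values:
C, F, K


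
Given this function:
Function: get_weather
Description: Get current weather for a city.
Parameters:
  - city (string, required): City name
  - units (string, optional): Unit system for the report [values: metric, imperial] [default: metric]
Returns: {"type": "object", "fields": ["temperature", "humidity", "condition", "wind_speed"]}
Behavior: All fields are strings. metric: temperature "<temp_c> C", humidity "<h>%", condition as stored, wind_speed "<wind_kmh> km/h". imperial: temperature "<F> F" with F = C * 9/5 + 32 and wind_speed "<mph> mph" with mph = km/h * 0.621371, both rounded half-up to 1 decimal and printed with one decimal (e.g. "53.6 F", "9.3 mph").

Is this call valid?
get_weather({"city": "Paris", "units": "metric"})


Checking all required parameters present and types match... All valid.
Valid


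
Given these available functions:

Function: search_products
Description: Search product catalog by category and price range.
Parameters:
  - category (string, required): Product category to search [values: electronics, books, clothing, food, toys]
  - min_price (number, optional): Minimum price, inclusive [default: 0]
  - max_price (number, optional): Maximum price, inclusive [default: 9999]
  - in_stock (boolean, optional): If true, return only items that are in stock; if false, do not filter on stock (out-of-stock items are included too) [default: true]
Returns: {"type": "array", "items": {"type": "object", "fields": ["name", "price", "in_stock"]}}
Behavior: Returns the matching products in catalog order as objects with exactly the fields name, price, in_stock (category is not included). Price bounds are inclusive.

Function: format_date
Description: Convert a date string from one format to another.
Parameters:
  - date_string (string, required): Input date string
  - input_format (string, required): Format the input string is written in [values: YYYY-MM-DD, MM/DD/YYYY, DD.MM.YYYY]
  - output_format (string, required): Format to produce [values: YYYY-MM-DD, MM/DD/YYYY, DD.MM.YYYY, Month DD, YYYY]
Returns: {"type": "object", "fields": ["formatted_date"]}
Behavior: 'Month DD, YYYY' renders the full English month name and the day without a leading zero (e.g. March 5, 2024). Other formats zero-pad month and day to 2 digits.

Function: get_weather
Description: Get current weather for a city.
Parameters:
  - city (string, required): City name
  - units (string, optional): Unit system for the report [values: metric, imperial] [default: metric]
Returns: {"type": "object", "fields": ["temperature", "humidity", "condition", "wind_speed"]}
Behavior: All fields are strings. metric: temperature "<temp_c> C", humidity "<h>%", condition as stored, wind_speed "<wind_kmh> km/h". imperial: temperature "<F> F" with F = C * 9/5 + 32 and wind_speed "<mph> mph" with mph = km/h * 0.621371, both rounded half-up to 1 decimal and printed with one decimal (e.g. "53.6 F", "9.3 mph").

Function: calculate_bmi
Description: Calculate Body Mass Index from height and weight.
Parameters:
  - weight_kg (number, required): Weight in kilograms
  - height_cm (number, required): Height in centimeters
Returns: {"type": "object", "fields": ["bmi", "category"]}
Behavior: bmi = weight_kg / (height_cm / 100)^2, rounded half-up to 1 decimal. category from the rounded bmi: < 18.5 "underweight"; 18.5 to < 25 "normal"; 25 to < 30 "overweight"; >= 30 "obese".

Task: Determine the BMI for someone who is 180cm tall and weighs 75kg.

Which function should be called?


The task needs a function whose description is: Calculate Body Mass Index from height and weight.
calculate_bmi


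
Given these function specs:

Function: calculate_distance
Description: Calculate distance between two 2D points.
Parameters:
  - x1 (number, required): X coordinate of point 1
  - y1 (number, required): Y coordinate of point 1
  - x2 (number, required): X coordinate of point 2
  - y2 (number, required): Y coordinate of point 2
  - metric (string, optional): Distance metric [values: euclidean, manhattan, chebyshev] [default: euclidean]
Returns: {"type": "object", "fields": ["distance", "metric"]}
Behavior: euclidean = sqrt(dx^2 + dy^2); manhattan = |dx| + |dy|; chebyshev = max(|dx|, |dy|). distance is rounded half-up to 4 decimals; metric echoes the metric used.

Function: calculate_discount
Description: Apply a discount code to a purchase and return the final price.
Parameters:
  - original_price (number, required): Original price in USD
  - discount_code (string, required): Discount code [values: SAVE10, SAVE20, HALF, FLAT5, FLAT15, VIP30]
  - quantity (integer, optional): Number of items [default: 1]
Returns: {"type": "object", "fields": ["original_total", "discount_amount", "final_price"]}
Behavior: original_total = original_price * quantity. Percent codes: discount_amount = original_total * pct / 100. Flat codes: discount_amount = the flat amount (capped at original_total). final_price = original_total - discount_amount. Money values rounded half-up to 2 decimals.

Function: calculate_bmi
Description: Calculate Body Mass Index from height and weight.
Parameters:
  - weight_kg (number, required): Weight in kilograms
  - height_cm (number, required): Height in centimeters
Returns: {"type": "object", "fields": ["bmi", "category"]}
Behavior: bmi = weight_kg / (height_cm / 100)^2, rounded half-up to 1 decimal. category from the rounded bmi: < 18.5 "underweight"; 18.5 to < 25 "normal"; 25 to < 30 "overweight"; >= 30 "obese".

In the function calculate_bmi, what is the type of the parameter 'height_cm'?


The calculate_bmi spec declares:
  - height_cm (number, required): Height in centimeters
Type:
number


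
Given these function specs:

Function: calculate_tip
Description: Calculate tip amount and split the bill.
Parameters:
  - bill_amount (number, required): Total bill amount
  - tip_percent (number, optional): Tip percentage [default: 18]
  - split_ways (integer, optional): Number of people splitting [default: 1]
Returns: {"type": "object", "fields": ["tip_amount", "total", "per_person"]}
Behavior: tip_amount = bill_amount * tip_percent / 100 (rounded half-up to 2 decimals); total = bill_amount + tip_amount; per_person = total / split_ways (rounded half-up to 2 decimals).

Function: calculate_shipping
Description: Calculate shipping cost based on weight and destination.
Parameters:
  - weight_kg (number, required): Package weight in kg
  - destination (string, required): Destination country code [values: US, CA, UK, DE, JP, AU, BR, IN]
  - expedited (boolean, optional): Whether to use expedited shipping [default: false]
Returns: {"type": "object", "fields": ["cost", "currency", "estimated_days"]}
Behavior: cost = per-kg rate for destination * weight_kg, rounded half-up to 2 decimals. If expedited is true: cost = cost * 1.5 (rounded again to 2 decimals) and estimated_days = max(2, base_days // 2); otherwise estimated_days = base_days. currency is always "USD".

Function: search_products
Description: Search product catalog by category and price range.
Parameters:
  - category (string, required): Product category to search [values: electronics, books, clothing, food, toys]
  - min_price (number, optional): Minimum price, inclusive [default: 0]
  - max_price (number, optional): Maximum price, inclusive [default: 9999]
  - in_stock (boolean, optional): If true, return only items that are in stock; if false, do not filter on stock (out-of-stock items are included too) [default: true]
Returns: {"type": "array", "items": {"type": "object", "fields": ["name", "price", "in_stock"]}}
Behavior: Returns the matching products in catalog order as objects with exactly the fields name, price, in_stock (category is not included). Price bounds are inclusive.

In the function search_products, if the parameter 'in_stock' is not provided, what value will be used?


The search_products spec declares:
  - in_stock (boolean, optional): If true, return only items that are in stock; if false, do not filter on stock (out-of-stock items are included too) [default: true]
Default:
true


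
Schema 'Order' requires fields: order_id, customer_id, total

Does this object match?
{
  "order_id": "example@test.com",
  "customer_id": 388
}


Checking required fields...
Missing: total
Invalid - missing required field 'total'


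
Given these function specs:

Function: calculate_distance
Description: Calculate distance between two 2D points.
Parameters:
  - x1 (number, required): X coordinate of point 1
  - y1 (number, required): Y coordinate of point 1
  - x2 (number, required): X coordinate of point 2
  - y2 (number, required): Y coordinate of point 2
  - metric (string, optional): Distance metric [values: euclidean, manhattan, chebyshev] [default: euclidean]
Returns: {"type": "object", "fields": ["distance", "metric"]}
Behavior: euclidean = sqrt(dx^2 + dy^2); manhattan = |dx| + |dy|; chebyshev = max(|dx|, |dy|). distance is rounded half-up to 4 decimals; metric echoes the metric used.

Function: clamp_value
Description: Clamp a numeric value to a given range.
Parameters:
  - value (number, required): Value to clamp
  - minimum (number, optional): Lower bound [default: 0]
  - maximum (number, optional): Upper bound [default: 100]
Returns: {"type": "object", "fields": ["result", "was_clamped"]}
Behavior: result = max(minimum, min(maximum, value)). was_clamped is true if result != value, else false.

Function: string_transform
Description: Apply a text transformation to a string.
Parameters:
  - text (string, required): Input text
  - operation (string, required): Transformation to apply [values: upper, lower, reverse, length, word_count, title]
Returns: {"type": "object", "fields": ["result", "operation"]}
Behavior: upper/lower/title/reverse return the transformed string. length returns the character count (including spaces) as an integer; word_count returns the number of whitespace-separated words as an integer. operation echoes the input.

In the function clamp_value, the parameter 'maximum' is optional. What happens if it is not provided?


The clamp_value spec declares:
  - maximum (number, optional): Upper bound [default: 100]
It defaults to 100


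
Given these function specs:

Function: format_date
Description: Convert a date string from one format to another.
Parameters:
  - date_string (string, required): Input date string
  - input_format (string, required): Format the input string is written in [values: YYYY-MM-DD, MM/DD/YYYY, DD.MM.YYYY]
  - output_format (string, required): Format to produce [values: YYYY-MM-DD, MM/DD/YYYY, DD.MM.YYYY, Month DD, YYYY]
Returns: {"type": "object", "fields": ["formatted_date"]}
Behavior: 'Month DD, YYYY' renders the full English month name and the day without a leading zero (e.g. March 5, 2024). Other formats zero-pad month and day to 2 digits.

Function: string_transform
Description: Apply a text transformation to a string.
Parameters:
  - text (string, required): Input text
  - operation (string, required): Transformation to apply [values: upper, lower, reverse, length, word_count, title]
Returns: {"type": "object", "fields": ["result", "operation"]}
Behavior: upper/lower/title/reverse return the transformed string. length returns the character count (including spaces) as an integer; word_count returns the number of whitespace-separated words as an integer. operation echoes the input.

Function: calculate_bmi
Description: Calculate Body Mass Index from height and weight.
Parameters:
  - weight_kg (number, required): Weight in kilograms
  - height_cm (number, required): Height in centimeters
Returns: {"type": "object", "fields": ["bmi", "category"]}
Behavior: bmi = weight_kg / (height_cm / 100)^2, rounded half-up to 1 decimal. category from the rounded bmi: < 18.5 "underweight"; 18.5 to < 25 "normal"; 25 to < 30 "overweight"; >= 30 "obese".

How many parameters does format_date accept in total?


Parameters of format_date: date_string (required), input_format (required), output_format (required)
Total:
3


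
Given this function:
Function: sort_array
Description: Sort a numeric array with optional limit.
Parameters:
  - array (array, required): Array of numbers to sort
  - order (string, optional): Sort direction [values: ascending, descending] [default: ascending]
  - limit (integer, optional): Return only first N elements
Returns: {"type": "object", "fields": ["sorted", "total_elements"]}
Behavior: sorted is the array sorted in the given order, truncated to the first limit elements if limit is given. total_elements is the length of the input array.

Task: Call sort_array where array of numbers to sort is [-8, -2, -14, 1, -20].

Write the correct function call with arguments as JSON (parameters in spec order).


Mapping each described value to its parameter name:
  'Array of numbers to sort' -> array = [-8, -2, -14, 1, -20]
sort_array({"array": [-8, -2, -14, 1, -20]})


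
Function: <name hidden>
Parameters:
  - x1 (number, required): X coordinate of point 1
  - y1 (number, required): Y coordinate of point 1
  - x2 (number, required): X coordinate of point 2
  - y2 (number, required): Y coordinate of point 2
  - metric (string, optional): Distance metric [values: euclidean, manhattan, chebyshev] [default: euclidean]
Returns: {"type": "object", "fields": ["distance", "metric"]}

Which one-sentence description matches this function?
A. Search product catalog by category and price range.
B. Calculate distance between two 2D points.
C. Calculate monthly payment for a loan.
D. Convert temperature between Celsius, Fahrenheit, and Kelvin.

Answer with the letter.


Parameters x1, y1, x2, y2, metric and return ["distance", "metric"] fit: Calculate distance between two 2D points.
B


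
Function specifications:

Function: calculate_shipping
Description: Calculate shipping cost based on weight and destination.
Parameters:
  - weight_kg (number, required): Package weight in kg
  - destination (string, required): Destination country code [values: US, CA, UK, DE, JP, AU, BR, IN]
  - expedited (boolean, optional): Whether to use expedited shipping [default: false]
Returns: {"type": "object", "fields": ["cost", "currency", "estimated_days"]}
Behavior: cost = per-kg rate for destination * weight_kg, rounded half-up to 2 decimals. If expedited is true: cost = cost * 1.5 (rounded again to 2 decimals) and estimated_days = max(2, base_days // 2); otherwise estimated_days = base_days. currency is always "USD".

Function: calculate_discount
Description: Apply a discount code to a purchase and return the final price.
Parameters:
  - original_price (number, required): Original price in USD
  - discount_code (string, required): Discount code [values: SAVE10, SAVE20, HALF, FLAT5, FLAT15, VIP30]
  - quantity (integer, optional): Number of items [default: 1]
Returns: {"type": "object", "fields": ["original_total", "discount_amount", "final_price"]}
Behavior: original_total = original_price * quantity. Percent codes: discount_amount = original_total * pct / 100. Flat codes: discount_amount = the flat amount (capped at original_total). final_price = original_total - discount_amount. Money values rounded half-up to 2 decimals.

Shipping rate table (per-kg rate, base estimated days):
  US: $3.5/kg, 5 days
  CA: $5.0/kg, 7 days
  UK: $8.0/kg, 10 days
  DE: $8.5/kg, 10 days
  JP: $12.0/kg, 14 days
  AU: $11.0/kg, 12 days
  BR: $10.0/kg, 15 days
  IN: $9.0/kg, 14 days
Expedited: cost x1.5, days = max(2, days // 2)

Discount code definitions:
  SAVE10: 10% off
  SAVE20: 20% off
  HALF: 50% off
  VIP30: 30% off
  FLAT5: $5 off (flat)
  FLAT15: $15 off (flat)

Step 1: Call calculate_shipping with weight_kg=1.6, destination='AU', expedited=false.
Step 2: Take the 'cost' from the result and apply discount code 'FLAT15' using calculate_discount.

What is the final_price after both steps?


Step 1: calculate_shipping(weight_kg=1.6, destination=AU, expedited=false)
  Rate for AU: $11.0/kg, base 12 days
  cost = 11.0 * 1.6 = 17.6 -> 17.60
  expedited not set/false: estimated_days = 12
  -> cost = 17.60 USD
Step 2: calculate_discount(original_price=17.6, discount_code=FLAT15, quantity=1)
  original_total = 17.6 * 1 = 17.60
  FLAT15 = $15 flat: discount_amount = min(15.00, 17.60) = 15.00
  final_price = 17.60 - 15.00 = 2.60
  -> final_price = 2.60
$2.60
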